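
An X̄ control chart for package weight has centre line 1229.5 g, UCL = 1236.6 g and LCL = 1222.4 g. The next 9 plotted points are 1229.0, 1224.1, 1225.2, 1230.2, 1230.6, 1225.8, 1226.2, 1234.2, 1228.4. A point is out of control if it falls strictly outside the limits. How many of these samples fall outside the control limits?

All 9 points lie within [1222.4, 1236.6].

0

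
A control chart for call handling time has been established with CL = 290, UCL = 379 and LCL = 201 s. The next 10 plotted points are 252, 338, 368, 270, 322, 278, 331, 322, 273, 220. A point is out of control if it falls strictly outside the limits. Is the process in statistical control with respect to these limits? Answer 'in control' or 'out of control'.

All 10 points lie within [201, 379].

in control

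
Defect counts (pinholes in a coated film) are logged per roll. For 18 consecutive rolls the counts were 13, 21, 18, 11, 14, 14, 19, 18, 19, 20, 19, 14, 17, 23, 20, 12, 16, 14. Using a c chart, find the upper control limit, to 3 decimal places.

29.066

c̄ = (13 + 21 + 18 + 11 + 14 + 14 + 19 + 18 + 19 + 20 + 19 + 14 + 17 + 23 + 20 + 12 + 16 + 14) / 18 = 302 / 18 = 16.7778
UCL = c̄ + 3√c̄ = 16.7778 + 3 × √16.7778 = 16.7778 + 3 × 4.0961 = 29.0660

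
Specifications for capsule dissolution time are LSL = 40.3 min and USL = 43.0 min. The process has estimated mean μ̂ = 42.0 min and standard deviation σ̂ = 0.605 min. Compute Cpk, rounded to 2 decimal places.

0.55

Cpu = (USL − μ̂) / (3σ̂) = (43.0 − 42.0) / (3 × 0.605) = 0.5510; Cpl = (μ̂ − LSL) / (3σ̂) = (42.0 − 40.3) / (3 × 0.605) = 0.9366; Cpk = min(Cpu, Cpl) = 0.5510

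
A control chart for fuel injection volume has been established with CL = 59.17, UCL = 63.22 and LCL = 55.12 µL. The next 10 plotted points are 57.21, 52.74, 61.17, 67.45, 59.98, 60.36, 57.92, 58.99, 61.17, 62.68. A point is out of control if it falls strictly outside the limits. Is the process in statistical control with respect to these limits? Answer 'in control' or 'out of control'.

Compare each point to [55.12, 63.22]: sample 2 = 52.74 < LCL; sample 4 = 67.45 > UCL.

out of control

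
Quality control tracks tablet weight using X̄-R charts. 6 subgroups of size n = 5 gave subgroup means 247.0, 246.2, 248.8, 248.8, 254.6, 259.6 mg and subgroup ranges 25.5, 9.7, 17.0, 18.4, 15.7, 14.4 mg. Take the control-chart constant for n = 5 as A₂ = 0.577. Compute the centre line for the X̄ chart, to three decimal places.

X̄̄ = (247.0 + 246.2 + 248.8 + 248.8 + 254.6 + 259.6) / 6 = 1505.0000 / 6 = 250.8333
CL = X̄̄ = 250.8333

250.833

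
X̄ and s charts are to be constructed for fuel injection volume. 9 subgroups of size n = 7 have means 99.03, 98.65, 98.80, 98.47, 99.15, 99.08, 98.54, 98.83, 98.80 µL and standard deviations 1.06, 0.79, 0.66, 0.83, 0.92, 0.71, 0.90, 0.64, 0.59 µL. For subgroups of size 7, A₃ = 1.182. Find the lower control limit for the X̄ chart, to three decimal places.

97.884

X̄̄ = (99.03 + 98.65 + 98.80 + 98.47 + 99.15 + 99.08 + 98.54 + 98.83 + 98.80) / 9 = 98.8167
s̄ = (1.06 + 0.79 + 0.66 + 0.83 + 0.92 + 0.71 + 0.90 + 0.64 + 0.59) / 9 = 0.7889
LCL = X̄̄ − A₃·s̄ = 98.8167 − 1.182 × 0.7889 = 97.8842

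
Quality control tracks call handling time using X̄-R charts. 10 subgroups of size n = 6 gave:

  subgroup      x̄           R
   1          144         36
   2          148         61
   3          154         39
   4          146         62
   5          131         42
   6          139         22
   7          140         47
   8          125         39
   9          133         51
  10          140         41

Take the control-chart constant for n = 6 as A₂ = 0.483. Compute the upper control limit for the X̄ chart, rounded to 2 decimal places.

161.25

X̄̄ = (144 + 148 + 154 + 146 + 131 + 139 + 140 + 125 + 133 + 140) / 10 = 1400.0000 / 10 = 140.0000
R̄ = (36 + 61 + 39 + 62 + 42 + 22 + 47 + 39 + 51 + 41) / 10 = 440.0000 / 10 = 44.0000
UCL = X̄̄ + A₂·R̄ = 140.0000 + 0.483 × 44.0000 = 161.2520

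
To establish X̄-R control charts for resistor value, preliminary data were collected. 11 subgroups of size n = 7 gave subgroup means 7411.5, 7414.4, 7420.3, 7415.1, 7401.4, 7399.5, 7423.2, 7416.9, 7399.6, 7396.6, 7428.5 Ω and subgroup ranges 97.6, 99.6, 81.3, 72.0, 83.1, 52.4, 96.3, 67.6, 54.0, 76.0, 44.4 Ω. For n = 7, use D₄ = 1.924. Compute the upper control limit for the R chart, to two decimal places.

144.18

R̄ = (97.6 + 99.6 + 81.3 + 72.0 + 83.1 + 52.4 + 96.3 + 67.6 + 54.0 + 76.0 + 44.4) / 11 = 824.3000 / 11 = 74.9364
UCL_R = D₄·R̄ = 1.924 × 74.9364 = 144.1776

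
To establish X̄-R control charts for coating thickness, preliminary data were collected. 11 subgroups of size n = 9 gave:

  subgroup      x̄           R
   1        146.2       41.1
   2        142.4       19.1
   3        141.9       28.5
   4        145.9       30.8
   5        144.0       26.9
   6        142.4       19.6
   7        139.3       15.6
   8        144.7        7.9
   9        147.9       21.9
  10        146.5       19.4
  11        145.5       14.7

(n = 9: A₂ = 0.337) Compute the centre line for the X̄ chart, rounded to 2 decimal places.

X̄̄ = (146.2 + 142.4 + 141.9 + 145.9 + 144.0 + 142.4 + 139.3 + 144.7 + 147.9 + 146.5 + 145.5) / 11 = 1586.7000 / 11 = 144.2455
CL = X̄̄ = 144.2455

144.25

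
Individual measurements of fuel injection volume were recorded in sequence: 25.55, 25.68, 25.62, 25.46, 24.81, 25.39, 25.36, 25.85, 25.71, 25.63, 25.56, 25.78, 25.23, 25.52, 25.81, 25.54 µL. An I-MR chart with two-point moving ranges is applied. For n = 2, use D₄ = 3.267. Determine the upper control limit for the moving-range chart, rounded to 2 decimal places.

0.87

Moving ranges: 0.13, 0.06, 0.16, 0.65, 0.58, 0.03, 0.49, 0.14, 0.08, 0.07, 0.22, 0.55, 0.29, 0.29, 0.27; M̄R̄ = 4.0100 / 15 = 0.2673
UCL_MR = D₄·M̄R̄ = 3.267 × 0.2673 = 0.8734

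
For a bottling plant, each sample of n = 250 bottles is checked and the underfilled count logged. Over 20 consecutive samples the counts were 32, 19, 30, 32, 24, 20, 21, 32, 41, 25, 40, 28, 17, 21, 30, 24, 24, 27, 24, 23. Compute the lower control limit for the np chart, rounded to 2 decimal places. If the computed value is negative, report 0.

p̄ = Σdᵢ / (k·n) = 534 / (20 × 250) = 0.10680
LCL = np̄ − 3·√(np̄(1−p̄)) = 26.7000 − 3 × 4.8835 = 12.0495

12.05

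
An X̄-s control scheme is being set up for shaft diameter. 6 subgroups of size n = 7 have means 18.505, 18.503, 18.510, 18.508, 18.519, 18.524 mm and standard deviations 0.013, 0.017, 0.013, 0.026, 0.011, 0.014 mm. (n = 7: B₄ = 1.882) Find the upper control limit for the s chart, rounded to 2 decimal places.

s̄ = (0.013 + 0.017 + 0.013 + 0.026 + 0.011 + 0.014) / 6 = 0.0157
UCL_s = B₄·s̄ = 1.882 × 0.0157 = 0.0295

0.03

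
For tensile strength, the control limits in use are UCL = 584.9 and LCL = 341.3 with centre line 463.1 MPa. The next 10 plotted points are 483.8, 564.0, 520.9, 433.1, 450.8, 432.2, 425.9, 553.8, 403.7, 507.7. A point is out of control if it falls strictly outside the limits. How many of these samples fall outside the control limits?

0

All 10 points lie within [341.3, 584.9].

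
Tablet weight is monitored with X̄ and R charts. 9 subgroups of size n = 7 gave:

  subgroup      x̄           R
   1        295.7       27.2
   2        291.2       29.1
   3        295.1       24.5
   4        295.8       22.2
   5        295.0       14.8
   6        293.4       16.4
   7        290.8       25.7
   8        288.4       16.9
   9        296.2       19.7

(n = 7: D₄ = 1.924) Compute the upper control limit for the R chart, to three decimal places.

42.007

R̄ = (27.2 + 29.1 + 24.5 + 22.2 + 14.8 + 16.4 + 25.7 + 16.9 + 19.7) / 9 = 196.5000 / 9 = 21.8333
UCL_R = D₄·R̄ = 1.924 × 21.8333 = 42.0073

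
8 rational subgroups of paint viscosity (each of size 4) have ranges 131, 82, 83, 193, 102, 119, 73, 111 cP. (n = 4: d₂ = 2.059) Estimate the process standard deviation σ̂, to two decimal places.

R̄ = (131 + 82 + 83 + 193 + 102 + 119 + 73 + 111) / 8 = 111.7500
σ̂ = R̄ / d₂ = 111.7500 / 2.059 = 54.2739

54.27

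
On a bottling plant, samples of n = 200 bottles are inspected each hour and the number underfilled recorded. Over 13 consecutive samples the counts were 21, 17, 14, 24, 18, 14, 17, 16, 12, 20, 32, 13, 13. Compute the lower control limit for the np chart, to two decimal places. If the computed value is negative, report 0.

p̄ = Σdᵢ / (k·n) = 231 / (13 × 200) = 0.08885
LCL = np̄ − 3·√(np̄(1−p̄)) = 17.7692 − 3 × 4.0237 = 5.6980

5.70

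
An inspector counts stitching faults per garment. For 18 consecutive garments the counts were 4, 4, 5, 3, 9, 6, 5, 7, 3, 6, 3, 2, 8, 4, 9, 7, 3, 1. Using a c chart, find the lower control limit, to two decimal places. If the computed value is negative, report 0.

c̄ = (4 + 4 + 5 + 3 + 9 + 6 + 5 + 7 + 3 + 6 + 3 + 2 + 8 + 4 + 9 + 7 + 3 + 1) / 18 = 89 / 18 = 4.9444
LCL = c̄ − 3√c̄ = 4.9444 − 3 × 2.2236 = -1.7264 → 0 (cannot be negative)

0.00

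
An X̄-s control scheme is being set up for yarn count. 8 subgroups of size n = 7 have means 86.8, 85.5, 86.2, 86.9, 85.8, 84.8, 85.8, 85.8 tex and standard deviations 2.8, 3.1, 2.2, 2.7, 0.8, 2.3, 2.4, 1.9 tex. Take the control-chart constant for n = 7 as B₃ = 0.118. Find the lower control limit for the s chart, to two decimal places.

0.27

s̄ = (2.8 + 3.1 + 2.2 + 2.7 + 0.8 + 2.3 + 2.4 + 1.9) / 8 = 2.2750
LCL_s = B₃·s̄ = 0.118 × 2.2750 = 0.2684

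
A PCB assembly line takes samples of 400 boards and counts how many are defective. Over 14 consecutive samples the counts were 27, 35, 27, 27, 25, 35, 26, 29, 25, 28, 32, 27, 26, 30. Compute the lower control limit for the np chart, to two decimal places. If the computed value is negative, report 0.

p̄ = Σdᵢ / (k·n) = 399 / (14 × 400) = 0.07125
LCL = np̄ − 3·√(np̄(1−p̄)) = 28.5000 − 3 × 5.1448 = 13.0655

13.07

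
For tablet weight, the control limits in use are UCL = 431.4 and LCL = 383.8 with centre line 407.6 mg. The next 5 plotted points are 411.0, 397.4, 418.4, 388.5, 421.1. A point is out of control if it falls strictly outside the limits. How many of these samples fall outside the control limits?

All 5 points lie within [383.8, 431.4].

0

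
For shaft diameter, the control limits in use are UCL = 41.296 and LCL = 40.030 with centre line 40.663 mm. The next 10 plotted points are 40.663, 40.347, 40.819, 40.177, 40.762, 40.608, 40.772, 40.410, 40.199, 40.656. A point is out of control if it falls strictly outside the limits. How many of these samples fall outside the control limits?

0

All 10 points lie within [40.030, 41.296].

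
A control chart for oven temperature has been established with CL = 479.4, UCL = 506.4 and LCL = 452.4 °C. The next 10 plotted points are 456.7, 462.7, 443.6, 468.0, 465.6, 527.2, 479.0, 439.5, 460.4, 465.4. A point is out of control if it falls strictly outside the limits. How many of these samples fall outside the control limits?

Compare each point to [452.4, 506.4]: sample 3 = 443.6 < LCL; sample 6 = 527.2 > UCL; sample 8 = 439.5 < LCL.

3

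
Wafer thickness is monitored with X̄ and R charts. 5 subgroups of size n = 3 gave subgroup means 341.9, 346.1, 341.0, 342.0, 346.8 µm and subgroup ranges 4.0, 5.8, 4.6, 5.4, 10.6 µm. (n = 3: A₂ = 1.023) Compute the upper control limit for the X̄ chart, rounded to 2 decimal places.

349.78

X̄̄ = (341.9 + 346.1 + 341.0 + 342.0 + 346.8) / 5 = 1717.8000 / 5 = 343.5600
R̄ = (4.0 + 5.8 + 4.6 + 5.4 + 10.6) / 5 = 30.4000 / 5 = 6.0800
UCL = X̄̄ + A₂·R̄ = 343.5600 + 1.023 × 6.0800 = 349.7798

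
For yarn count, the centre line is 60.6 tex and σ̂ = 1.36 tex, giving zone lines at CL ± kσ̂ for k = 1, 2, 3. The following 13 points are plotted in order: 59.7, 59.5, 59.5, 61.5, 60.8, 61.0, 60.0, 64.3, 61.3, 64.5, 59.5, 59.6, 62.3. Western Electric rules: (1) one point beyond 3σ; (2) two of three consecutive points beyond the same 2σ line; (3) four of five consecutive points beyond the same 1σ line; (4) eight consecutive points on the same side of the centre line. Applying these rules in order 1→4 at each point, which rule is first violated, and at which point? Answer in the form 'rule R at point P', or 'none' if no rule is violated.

rule 2 at point 10

Zone of each point (C = within 1σ̂, B = 1σ̂–2σ̂, A = 2σ̂–3σ̂, * = beyond 3σ̂; sign = side of CL): 1:-C, 2:-C, 3:-C, 4:+C, 5:+C, 6:+C, 7:-C, 8:+A, 9:+C, 10:+A, 11:-C, 12:-C, 13:+B
Rule 2 (two of three consecutive points beyond the same 2σ limit) is satisfied at point 10.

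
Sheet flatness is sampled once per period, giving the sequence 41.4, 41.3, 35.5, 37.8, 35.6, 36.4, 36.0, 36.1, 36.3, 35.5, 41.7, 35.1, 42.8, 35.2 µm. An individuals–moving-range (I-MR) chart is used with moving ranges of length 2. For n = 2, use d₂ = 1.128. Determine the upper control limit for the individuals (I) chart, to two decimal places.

X̄ = (41.4 + 41.3 + 35.5 + 37.8 + 35.6 + 36.4 + 36.0 + 36.1 + 36.3 + 35.5 + 41.7 + 35.1 + 42.8 + 35.2) / 14 = 37.6214
Moving ranges: 0.1, 5.8, 2.3, 2.2, 0.8, 0.4, 0.1, 0.2, 0.8, 6.2, 6.6, 7.7, 7.6; M̄R̄ = 40.8000 / 13 = 3.1385
UCL = X̄ + 3·M̄R̄/d₂ = 37.6214 + 3 × 3.1385 / 1.128 = 45.9684

45.97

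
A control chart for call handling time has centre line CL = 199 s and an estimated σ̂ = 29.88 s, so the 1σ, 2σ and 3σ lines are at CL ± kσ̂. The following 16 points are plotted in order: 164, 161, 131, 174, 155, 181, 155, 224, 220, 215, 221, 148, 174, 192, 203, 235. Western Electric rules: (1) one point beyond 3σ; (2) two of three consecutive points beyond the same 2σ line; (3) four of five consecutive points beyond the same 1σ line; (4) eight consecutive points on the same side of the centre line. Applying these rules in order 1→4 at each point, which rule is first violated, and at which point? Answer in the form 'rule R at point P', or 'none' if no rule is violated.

rule 3 at point 5

Zone of each point (C = within 1σ̂, B = 1σ̂–2σ̂, A = 2σ̂–3σ̂, * = beyond 3σ̂; sign = side of CL): 1:-B, 2:-B, 3:-A, 4:-C, 5:-B, 6:-C, 7:-B, 8:+C, 9:+C, 10:+C, 11:+C, 12:-B, 13:-C, 14:-C, 15:+C, 16:+B
Rule 3 (four of five consecutive points beyond the same 1σ limit) is satisfied at point 5.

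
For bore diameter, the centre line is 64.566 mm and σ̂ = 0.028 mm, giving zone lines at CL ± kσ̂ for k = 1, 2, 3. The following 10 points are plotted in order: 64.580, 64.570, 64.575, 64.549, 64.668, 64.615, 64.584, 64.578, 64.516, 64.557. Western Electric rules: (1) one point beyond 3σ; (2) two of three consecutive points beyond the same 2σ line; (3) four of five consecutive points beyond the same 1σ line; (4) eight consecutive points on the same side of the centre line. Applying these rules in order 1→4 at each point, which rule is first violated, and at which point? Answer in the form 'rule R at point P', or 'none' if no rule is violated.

rule 1 at point 5

Zone of each point (C = within 1σ̂, B = 1σ̂–2σ̂, A = 2σ̂–3σ̂, * = beyond 3σ̂; sign = side of CL): 1:+C, 2:+C, 3:+C, 4:-C, 5:+*, 6:+B, 7:+C, 8:+C, 9:-B, 10:-C
Rule 1 (one point beyond the 3σ limits) is satisfied at point 5.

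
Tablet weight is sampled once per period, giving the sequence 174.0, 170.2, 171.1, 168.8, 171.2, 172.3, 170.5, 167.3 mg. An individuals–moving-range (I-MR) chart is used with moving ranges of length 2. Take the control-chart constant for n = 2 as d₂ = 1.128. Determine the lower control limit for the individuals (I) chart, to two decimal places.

X̄ = (174.0 + 170.2 + 171.1 + 168.8 + 171.2 + 172.3 + 170.5 + 167.3) / 8 = 170.6750
Moving ranges: 3.8, 0.9, 2.3, 2.4, 1.1, 1.8, 3.2; M̄R̄ = 15.5000 / 7 = 2.2143
LCL = X̄ − 3·M̄R̄/d₂ = 170.6750 − 3 × 2.2143 / 1.128 = 164.7859

164.79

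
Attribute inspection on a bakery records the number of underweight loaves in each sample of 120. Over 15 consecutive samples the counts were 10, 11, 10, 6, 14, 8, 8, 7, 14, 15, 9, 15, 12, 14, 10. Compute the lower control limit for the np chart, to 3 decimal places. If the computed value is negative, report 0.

p̄ = Σdᵢ / (k·n) = 163 / (15 × 120) = 0.09056
LCL = np̄ − 3·√(np̄(1−p̄)) = 10.8667 − 3 × 3.1437 = 1.4357

1.436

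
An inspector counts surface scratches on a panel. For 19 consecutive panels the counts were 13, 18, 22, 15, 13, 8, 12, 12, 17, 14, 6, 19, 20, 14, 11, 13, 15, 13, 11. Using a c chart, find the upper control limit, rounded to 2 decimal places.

25.22

c̄ = (13 + 18 + 22 + 15 + 13 + 8 + 12 + 12 + 17 + 14 + 6 + 19 + 20 + 14 + 11 + 13 + 15 + 13 + 11) / 19 = 266 / 19 = 14.0000
UCL = c̄ + 3√c̄ = 14.0000 + 3 × √14.0000 = 14.0000 + 3 × 3.7417 = 25.2250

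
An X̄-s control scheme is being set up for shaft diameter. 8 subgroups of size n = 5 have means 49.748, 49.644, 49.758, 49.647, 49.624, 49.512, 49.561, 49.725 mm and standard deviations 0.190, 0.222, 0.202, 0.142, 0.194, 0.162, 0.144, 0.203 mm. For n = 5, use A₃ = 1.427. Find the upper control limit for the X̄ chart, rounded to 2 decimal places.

49.91

X̄̄ = (49.748 + 49.644 + 49.758 + 49.647 + 49.624 + 49.512 + 49.561 + 49.725) / 8 = 49.6524
s̄ = (0.190 + 0.222 + 0.202 + 0.142 + 0.194 + 0.162 + 0.144 + 0.203) / 8 = 0.1824
UCL = X̄̄ + A₃·s̄ = 49.6524 + 1.427 × 0.1824 = 49.9126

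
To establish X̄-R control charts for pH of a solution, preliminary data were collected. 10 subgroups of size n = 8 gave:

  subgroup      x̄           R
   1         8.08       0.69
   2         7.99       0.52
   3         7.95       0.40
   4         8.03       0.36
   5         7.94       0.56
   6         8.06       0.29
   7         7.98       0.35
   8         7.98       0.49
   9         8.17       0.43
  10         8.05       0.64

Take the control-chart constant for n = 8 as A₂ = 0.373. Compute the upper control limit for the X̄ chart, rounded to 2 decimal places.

X̄̄ = (8.08 + 7.99 + 7.95 + 8.03 + 7.94 + 8.06 + 7.98 + 7.98 + 8.17 + 8.05) / 10 = 80.2300 / 10 = 8.0230
R̄ = (0.69 + 0.52 + 0.40 + 0.36 + 0.56 + 0.29 + 0.35 + 0.49 + 0.43 + 0.64) / 10 = 4.7300 / 10 = 0.4730
UCL = X̄̄ + A₂·R̄ = 8.0230 + 0.373 × 0.4730 = 8.1994

8.20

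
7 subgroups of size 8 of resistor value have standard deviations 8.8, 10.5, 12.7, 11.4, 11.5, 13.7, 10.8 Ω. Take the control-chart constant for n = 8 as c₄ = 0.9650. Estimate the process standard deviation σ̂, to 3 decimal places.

11.754

s̄ = (8.8 + 10.5 + 12.7 + 11.4 + 11.5 + 13.7 + 10.8) / 7 = 11.3429
σ̂ = s̄ / c₄ = 11.3429 / 0.9650 = 11.7543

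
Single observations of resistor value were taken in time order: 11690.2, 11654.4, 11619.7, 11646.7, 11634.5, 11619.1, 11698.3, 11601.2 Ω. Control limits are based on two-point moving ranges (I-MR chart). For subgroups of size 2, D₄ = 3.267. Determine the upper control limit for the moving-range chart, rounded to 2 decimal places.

140.67

Moving ranges: 35.8, 34.7, 27.0, 12.2, 15.4, 79.2, 97.1; M̄R̄ = 301.4000 / 7 = 43.0571
UCL_MR = D₄·M̄R̄ = 3.267 × 43.0571 = 140.6677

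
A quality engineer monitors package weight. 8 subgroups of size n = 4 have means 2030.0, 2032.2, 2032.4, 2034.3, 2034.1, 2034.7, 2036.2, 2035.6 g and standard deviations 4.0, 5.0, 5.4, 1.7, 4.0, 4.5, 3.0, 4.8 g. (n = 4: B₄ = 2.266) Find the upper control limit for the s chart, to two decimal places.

s̄ = (4.0 + 5.0 + 5.4 + 1.7 + 4.0 + 4.5 + 3.0 + 4.8) / 8 = 4.0500
UCL_s = B₄·s̄ = 2.266 × 4.0500 = 9.1773

9.18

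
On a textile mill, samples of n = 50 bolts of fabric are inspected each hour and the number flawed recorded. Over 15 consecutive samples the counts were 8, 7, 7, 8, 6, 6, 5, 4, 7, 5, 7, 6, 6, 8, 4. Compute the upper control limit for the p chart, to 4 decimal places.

0.2658

p̄ = Σdᵢ / (k·n) = 94 / (15 × 50) = 0.12533
UCL = p̄ + 3·√(p̄(1−p̄)/n) = 0.12533 + 3 × √(0.12533×0.87467/50) = 0.12533 + 3 × 0.04682 = 0.26581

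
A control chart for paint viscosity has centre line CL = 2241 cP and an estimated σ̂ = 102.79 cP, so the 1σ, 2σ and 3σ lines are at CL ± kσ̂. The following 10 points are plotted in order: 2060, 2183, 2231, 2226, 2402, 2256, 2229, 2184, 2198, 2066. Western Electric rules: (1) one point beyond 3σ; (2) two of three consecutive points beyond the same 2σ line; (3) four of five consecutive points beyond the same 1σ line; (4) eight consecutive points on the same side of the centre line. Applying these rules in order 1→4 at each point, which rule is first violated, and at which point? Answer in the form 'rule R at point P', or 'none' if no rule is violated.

Zone of each point (C = within 1σ̂, B = 1σ̂–2σ̂, A = 2σ̂–3σ̂, * = beyond 3σ̂; sign = side of CL): 1:-B, 2:-C, 3:-C, 4:-C, 5:+B, 6:+C, 7:-C, 8:-C, 9:-C, 10:-B
No rule fires across all 10 points.

none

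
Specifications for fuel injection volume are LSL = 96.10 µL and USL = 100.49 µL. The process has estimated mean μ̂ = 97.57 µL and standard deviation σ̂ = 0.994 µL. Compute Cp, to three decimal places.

Cp = (USL − LSL) / (6σ̂) = (100.49 − 96.10) / (6 × 0.994) = 4.3900 / 5.9640 = 0.7361

0.736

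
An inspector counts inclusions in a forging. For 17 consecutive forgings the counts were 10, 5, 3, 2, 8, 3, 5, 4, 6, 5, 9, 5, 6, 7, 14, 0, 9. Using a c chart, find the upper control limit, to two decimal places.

c̄ = (10 + 5 + 3 + 2 + 8 + 3 + 5 + 4 + 6 + 5 + 9 + 5 + 6 + 7 + 14 + 0 + 9) / 17 = 101 / 17 = 5.9412
UCL = c̄ + 3√c̄ = 5.9412 + 3 × √5.9412 = 5.9412 + 3 × 2.4375 = 13.2535

13.25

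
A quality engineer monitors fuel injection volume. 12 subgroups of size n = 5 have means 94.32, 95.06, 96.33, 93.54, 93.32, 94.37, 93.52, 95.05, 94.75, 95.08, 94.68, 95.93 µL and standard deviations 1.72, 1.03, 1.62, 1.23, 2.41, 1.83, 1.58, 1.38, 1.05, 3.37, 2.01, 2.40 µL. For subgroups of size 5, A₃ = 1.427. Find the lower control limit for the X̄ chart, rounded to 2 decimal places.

92.09

X̄̄ = (94.32 + 95.06 + 96.33 + 93.54 + 93.32 + 94.37 + 93.52 + 95.05 + 94.75 + 95.08 + 94.68 + 95.93) / 12 = 94.6625
s̄ = (1.72 + 1.03 + 1.62 + 1.23 + 2.41 + 1.83 + 1.58 + 1.38 + 1.05 + 3.37 + 2.01 + 2.40) / 12 = 1.8025
LCL = X̄̄ − A₃·s̄ = 94.6625 − 1.427 × 1.8025 = 92.0903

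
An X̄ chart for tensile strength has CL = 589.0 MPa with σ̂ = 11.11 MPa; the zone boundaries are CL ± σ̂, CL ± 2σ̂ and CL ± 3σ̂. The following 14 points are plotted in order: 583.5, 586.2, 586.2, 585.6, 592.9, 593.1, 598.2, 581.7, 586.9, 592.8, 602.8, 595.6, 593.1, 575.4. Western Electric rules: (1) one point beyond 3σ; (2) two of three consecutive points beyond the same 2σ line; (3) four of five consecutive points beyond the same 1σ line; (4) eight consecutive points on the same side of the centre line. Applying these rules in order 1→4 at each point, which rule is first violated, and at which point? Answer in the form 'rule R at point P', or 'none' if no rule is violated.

Zone of each point (C = within 1σ̂, B = 1σ̂–2σ̂, A = 2σ̂–3σ̂, * = beyond 3σ̂; sign = side of CL): 1:-C, 2:-C, 3:-C, 4:-C, 5:+C, 6:+C, 7:+C, 8:-C, 9:-C, 10:+C, 11:+B, 12:+C, 13:+C, 14:-B
No rule fires across all 14 points.

none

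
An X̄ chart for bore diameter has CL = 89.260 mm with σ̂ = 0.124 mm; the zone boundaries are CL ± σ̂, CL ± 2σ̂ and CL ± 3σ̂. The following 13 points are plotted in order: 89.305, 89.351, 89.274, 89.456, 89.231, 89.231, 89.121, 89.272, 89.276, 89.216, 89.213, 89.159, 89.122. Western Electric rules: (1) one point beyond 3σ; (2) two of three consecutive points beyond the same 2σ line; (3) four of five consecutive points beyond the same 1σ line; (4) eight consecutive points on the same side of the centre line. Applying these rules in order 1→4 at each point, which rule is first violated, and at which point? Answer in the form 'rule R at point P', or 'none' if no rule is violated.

none

Zone of each point (C = within 1σ̂, B = 1σ̂–2σ̂, A = 2σ̂–3σ̂, * = beyond 3σ̂; sign = side of CL): 1:+C, 2:+C, 3:+C, 4:+B, 5:-C, 6:-C, 7:-B, 8:+C, 9:+C, 10:-C, 11:-C, 12:-C, 13:-B
No rule fires across all 13 points.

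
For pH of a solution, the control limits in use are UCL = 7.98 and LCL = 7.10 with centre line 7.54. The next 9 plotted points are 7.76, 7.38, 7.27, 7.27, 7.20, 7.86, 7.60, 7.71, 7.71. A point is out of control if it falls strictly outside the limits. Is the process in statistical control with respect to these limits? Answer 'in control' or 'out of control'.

All 9 points lie within [7.10, 7.98].

in control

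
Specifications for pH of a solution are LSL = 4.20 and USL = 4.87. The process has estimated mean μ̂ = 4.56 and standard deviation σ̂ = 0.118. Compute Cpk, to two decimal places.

Cpu = (USL − μ̂) / (3σ̂) = (4.87 − 4.56) / (3 × 0.118) = 0.8757; Cpl = (μ̂ − LSL) / (3σ̂) = (4.56 − 4.20) / (3 × 0.118) = 1.0169; Cpk = min(Cpu, Cpl) = 0.8757

0.88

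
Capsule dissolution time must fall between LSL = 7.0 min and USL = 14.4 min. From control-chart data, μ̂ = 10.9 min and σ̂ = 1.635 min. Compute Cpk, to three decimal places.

Cpu = (USL − μ̂) / (3σ̂) = (14.4 − 10.9) / (3 × 1.635) = 0.7136; Cpl = (μ̂ − LSL) / (3σ̂) = (10.9 − 7.0) / (3 × 1.635) = 0.7951; Cpk = min(Cpu, Cpl) = 0.7136

0.714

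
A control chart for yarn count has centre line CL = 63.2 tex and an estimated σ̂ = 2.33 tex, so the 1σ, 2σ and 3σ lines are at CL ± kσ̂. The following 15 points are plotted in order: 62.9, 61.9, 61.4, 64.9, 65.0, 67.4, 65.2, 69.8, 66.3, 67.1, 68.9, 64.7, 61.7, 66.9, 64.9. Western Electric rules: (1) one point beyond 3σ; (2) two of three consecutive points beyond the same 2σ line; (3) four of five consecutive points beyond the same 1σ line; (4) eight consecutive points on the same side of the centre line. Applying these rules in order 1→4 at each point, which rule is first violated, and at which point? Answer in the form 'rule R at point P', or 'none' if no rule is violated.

Zone of each point (C = within 1σ̂, B = 1σ̂–2σ̂, A = 2σ̂–3σ̂, * = beyond 3σ̂; sign = side of CL): 1:-C, 2:-C, 3:-C, 4:+C, 5:+C, 6:+B, 7:+C, 8:+A, 9:+B, 10:+B, 11:+A, 12:+C, 13:-C, 14:+B, 15:+C
Rule 3 (four of five consecutive points beyond the same 1σ limit) is satisfied at point 10.

rule 3 at point 10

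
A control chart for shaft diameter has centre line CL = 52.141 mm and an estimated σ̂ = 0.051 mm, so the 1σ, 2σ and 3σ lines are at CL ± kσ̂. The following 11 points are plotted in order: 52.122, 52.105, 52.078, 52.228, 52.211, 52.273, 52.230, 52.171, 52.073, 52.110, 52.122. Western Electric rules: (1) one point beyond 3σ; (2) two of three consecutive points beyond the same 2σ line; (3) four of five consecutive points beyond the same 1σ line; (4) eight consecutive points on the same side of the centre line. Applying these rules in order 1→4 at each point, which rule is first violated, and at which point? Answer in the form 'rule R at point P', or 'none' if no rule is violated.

rule 3 at point 7

Zone of each point (C = within 1σ̂, B = 1σ̂–2σ̂, A = 2σ̂–3σ̂, * = beyond 3σ̂; sign = side of CL): 1:-C, 2:-C, 3:-B, 4:+B, 5:+B, 6:+A, 7:+B, 8:+C, 9:-B, 10:-C, 11:-C
Rule 3 (four of five consecutive points beyond the same 1σ limit) is satisfied at point 7.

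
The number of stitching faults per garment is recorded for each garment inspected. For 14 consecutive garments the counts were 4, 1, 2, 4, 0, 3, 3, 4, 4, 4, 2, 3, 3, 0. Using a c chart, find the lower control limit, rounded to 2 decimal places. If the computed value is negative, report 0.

0.00

c̄ = (4 + 1 + 2 + 4 + 0 + 3 + 3 + 4 + 4 + 4 + 2 + 3 + 3 + 0) / 14 = 37 / 14 = 2.6429
LCL = c̄ − 3√c̄ = 2.6429 − 3 × 1.6257 = -2.2342 → 0 (cannot be negative)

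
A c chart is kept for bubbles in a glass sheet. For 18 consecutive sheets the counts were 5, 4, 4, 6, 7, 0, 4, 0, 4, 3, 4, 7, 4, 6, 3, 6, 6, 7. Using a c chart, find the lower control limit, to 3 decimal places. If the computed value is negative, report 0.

0.000

c̄ = (5 + 4 + 4 + 6 + 7 + 0 + 4 + 0 + 4 + 3 + 4 + 7 + 4 + 6 + 3 + 6 + 6 + 7) / 18 = 80 / 18 = 4.4444
LCL = c̄ − 3√c̄ = 4.4444 − 3 × 2.1082 = -1.8801 → 0 (cannot be negative)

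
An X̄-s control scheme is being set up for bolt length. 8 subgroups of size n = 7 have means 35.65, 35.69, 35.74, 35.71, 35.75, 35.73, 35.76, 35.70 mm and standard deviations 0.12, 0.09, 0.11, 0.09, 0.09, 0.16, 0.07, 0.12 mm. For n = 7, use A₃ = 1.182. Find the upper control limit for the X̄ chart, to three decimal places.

X̄̄ = (35.65 + 35.69 + 35.74 + 35.71 + 35.75 + 35.73 + 35.76 + 35.70) / 8 = 35.7163
s̄ = (0.12 + 0.09 + 0.11 + 0.09 + 0.09 + 0.16 + 0.07 + 0.12) / 8 = 0.1062
UCL = X̄̄ + A₃·s̄ = 35.7163 + 1.182 × 0.1062 = 35.8418

35.842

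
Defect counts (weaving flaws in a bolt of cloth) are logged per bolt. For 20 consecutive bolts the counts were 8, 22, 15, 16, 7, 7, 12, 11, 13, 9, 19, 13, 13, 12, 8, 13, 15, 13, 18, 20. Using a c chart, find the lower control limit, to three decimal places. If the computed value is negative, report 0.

c̄ = (8 + 22 + 15 + 16 + 7 + 7 + 12 + 11 + 13 + 9 + 19 + 13 + 13 + 12 + 8 + 13 + 15 + 13 + 18 + 20) / 20 = 264 / 20 = 13.2000
LCL = c̄ − 3√c̄ = 13.2000 − 3 × 3.6332 = 2.3005

2.300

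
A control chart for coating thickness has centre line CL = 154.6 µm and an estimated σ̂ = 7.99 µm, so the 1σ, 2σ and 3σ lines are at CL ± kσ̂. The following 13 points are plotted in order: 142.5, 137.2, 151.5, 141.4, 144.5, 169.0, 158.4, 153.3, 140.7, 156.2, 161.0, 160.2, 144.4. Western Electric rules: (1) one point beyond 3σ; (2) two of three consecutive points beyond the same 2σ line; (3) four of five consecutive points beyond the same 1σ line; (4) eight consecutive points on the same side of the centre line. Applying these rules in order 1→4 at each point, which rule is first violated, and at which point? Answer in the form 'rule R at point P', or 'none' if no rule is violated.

Zone of each point (C = within 1σ̂, B = 1σ̂–2σ̂, A = 2σ̂–3σ̂, * = beyond 3σ̂; sign = side of CL): 1:-B, 2:-A, 3:-C, 4:-B, 5:-B, 6:+B, 7:+C, 8:-C, 9:-B, 10:+C, 11:+C, 12:+C, 13:-B
Rule 3 (four of five consecutive points beyond the same 1σ limit) is satisfied at point 5.

rule 3 at point 5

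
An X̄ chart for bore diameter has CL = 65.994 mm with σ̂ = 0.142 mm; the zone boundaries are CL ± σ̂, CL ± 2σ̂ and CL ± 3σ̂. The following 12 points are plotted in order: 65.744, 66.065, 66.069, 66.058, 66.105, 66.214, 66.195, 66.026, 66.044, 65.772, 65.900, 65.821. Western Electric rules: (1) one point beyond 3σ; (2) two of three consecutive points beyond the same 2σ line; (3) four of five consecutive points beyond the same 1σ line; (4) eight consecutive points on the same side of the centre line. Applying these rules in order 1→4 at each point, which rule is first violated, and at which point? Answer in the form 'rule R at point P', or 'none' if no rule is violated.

Zone of each point (C = within 1σ̂, B = 1σ̂–2σ̂, A = 2σ̂–3σ̂, * = beyond 3σ̂; sign = side of CL): 1:-B, 2:+C, 3:+C, 4:+C, 5:+C, 6:+B, 7:+B, 8:+C, 9:+C, 10:-B, 11:-C, 12:-B
Rule 4 (eight consecutive points on the same side of the centre line) is satisfied at point 9.

rule 4 at point 9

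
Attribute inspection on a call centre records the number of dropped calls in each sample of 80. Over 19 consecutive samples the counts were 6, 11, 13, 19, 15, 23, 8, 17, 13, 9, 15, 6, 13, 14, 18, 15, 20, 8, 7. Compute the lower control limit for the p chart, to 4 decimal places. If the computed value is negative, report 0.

p̄ = Σdᵢ / (k·n) = 250 / (19 × 80) = 0.16447
LCL = p̄ − 3·√(p̄(1−p̄)/n) = 0.16447 − 3 × 0.04145 = 0.04014

0.0401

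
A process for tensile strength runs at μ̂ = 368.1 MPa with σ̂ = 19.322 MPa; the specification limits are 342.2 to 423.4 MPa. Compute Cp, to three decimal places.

0.700

Cp = (USL − LSL) / (6σ̂) = (423.4 − 342.2) / (6 × 19.322) = 81.2000 / 115.9320 = 0.7004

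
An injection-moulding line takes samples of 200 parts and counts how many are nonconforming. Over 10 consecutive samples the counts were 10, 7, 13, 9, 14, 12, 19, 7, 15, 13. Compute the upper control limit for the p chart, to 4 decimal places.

p̄ = Σdᵢ / (k·n) = 119 / (10 × 200) = 0.05950
UCL = p̄ + 3·√(p̄(1−p̄)/n) = 0.05950 + 3 × √(0.05950×0.94050/200) = 0.05950 + 3 × 0.01673 = 0.10968

0.1097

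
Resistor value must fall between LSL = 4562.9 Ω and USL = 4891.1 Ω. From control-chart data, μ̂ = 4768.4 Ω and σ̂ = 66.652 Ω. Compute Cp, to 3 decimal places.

0.821

Cp = (USL − LSL) / (6σ̂) = (4891.1 − 4562.9) / (6 × 66.652) = 328.2000 / 399.9120 = 0.8207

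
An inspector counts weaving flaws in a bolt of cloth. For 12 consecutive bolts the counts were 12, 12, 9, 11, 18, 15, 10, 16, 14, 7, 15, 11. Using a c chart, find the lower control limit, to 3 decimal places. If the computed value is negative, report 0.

c̄ = (12 + 12 + 9 + 11 + 18 + 15 + 10 + 16 + 14 + 7 + 15 + 11) / 12 = 150 / 12 = 12.5000
LCL = c̄ − 3√c̄ = 12.5000 − 3 × 3.5355 = 1.8934

1.893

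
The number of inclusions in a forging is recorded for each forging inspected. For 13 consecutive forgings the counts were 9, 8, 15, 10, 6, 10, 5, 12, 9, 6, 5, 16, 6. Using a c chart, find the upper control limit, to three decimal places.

18.000

c̄ = (9 + 8 + 15 + 10 + 6 + 10 + 5 + 12 + 9 + 6 + 5 + 16 + 6) / 13 = 117 / 13 = 9.0000
UCL = c̄ + 3√c̄ = 9.0000 + 3 × √9.0000 = 9.0000 + 3 × 3.0000 = 18.0000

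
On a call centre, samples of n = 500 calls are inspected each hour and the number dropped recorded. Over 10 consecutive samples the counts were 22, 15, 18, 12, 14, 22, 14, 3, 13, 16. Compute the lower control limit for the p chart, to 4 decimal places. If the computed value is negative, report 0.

0.0070

p̄ = Σdᵢ / (k·n) = 149 / (10 × 500) = 0.02980
LCL = p̄ − 3·√(p̄(1−p̄)/n) = 0.02980 − 3 × 0.00760 = 0.00699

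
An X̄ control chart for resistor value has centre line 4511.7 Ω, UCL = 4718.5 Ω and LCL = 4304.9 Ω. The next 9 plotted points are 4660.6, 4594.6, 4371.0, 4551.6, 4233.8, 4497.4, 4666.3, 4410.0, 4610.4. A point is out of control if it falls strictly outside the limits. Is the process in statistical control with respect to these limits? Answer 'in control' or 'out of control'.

out of control

Compare each point to [4304.9, 4718.5]: sample 5 = 4233.8 < LCL.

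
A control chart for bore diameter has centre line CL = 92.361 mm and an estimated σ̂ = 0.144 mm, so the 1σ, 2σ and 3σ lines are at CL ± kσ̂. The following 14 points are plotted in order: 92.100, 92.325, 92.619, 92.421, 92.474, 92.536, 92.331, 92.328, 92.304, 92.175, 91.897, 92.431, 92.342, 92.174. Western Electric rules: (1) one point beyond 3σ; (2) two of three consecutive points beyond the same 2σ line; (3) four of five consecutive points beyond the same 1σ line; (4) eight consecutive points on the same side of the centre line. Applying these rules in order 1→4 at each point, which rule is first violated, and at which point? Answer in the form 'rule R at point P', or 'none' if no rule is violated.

Zone of each point (C = within 1σ̂, B = 1σ̂–2σ̂, A = 2σ̂–3σ̂, * = beyond 3σ̂; sign = side of CL): 1:-B, 2:-C, 3:+B, 4:+C, 5:+C, 6:+B, 7:-C, 8:-C, 9:-C, 10:-B, 11:-*, 12:+C, 13:-C, 14:-B
Rule 1 (one point beyond the 3σ limits) is satisfied at point 11.

rule 1 at point 11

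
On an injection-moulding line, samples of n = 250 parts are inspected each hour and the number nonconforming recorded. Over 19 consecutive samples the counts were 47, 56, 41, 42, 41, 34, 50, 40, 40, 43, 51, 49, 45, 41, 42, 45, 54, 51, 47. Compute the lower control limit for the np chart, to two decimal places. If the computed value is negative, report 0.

p̄ = Σdᵢ / (k·n) = 859 / (19 × 250) = 0.18084
LCL = np̄ − 3·√(np̄(1−p̄)) = 45.2105 − 3 × 6.0856 = 26.9537

26.95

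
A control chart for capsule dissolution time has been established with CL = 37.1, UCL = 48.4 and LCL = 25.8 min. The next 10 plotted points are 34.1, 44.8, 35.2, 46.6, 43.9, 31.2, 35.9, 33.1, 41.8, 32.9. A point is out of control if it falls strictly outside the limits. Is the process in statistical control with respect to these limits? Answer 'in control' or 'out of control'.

in control

All 10 points lie within [25.8, 48.4].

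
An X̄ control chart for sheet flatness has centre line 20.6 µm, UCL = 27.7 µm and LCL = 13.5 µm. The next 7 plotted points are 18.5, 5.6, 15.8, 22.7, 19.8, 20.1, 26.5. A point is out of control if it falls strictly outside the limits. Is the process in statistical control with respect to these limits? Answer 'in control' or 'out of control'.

out of control

Compare each point to [13.5, 27.7]: sample 2 = 5.6 < LCL.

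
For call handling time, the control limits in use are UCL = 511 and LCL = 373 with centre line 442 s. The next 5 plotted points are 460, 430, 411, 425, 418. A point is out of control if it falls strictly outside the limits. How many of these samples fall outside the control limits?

All 5 points lie within [373, 511].

0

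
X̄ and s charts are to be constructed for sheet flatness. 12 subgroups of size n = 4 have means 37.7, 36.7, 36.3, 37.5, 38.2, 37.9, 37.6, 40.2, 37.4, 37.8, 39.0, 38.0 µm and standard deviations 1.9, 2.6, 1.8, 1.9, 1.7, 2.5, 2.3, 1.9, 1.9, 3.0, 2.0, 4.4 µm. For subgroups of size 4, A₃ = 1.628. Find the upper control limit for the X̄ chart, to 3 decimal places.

41.643

X̄̄ = (37.7 + 36.7 + 36.3 + 37.5 + 38.2 + 37.9 + 37.6 + 40.2 + 37.4 + 37.8 + 39.0 + 38.0) / 12 = 37.8583
s̄ = (1.9 + 2.6 + 1.8 + 1.9 + 1.7 + 2.5 + 2.3 + 1.9 + 1.9 + 3.0 + 2.0 + 4.4) / 12 = 2.3250
UCL = X̄̄ + A₃·s̄ = 37.8583 + 1.628 × 2.3250 = 41.6434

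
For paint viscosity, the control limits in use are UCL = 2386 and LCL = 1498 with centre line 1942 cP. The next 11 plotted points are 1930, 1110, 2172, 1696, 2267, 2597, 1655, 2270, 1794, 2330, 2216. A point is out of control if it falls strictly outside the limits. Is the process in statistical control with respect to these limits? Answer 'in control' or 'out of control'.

Compare each point to [1498, 2386]: sample 2 = 1110 < LCL; sample 6 = 2597 > UCL.

out of control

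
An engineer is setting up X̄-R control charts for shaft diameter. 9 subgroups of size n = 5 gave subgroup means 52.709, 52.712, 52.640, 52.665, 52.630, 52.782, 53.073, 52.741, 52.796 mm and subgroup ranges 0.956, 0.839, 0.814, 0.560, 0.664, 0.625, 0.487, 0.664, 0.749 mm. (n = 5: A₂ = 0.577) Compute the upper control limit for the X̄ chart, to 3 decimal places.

53.157

X̄̄ = (52.709 + 52.712 + 52.640 + 52.665 + 52.630 + 52.782 + 53.073 + 52.741 + 52.796) / 9 = 474.7480 / 9 = 52.7498
R̄ = (0.956 + 0.839 + 0.814 + 0.560 + 0.664 + 0.625 + 0.487 + 0.664 + 0.749) / 9 = 6.3580 / 9 = 0.7064
UCL = X̄̄ + A₂·R̄ = 52.7498 + 0.577 × 0.7064 = 53.1574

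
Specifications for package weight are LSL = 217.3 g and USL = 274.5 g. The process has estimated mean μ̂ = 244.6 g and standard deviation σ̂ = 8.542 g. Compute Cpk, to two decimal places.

Cpu = (USL − μ̂) / (3σ̂) = (274.5 − 244.6) / (3 × 8.542) = 1.1668; Cpl = (μ̂ − LSL) / (3σ̂) = (244.6 − 217.3) / (3 × 8.542) = 1.0653; Cpk = min(Cpu, Cpl) = 1.0653

1.07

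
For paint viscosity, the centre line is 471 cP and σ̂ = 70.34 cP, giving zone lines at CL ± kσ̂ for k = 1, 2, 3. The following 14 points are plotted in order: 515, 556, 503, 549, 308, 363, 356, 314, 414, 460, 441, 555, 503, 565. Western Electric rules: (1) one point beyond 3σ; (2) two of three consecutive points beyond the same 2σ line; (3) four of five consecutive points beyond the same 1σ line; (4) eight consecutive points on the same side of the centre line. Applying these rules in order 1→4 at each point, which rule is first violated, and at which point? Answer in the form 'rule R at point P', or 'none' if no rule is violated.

Zone of each point (C = within 1σ̂, B = 1σ̂–2σ̂, A = 2σ̂–3σ̂, * = beyond 3σ̂; sign = side of CL): 1:+C, 2:+B, 3:+C, 4:+B, 5:-A, 6:-B, 7:-B, 8:-A, 9:-C, 10:-C, 11:-C, 12:+B, 13:+C, 14:+B
Rule 3 (four of five consecutive points beyond the same 1σ limit) is satisfied at point 8.

rule 3 at point 8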